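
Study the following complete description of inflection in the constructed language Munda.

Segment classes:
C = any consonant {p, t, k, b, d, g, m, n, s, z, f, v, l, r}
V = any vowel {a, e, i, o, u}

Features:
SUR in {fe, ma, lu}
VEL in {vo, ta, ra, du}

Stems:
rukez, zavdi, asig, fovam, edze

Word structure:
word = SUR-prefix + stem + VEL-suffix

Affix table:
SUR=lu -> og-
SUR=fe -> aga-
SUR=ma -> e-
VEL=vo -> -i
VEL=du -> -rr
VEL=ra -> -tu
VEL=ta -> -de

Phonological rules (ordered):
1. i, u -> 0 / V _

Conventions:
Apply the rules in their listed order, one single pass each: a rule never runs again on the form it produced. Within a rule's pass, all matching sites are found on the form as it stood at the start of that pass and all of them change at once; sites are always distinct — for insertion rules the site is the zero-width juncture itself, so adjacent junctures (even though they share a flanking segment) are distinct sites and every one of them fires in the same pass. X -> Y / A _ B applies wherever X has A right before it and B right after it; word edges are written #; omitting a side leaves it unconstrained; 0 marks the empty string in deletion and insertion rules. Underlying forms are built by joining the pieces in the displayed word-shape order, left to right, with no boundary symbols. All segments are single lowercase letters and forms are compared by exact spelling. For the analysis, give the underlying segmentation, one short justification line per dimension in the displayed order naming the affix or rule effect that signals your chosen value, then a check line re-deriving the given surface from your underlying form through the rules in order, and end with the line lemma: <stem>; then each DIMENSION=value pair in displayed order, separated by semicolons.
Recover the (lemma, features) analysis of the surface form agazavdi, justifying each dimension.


underlying: aga-zavdi-i
SUR=fe - signalled by the affix aga-
VEL=vo - signalled by the affix -i
check: agazavdii -> agazavdi
lemma: zavdi; SUR=fe; VEL=vo


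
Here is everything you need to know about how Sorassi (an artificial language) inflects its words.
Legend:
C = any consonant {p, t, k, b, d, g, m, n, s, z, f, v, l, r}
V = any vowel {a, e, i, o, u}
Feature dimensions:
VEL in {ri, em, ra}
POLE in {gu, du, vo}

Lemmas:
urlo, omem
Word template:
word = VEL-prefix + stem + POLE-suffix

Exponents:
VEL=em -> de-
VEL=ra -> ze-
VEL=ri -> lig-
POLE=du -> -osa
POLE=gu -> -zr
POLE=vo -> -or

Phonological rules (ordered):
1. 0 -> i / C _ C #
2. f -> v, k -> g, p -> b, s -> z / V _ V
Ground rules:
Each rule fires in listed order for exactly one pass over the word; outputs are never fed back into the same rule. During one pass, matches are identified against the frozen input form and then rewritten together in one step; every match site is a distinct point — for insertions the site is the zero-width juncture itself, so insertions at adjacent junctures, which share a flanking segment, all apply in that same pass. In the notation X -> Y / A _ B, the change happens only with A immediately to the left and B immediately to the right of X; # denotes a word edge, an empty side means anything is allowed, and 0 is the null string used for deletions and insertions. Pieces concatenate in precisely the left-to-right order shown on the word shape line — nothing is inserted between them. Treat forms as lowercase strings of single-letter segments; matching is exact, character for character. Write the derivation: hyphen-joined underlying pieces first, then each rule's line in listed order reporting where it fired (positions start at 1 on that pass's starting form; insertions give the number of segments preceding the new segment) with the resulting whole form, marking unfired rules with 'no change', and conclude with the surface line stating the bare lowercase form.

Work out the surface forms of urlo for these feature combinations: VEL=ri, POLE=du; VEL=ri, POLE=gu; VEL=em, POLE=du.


cell VEL=ri, POLE=du:
underlying: lig-urlo-osa
1. 0 -> i / C _ C #: no change
2. f -> v, k -> g, p -> b, s -> z / V _ V: fires at position(s) 9: ligurlooza
surface: ligurlooza

cell VEL=ri, POLE=gu:
underlying: lig-urlo-zr
1. 0 -> i / C _ C #: inserts after position(s) 8: ligurlozir
2. f -> v, k -> g, p -> b, s -> z / V _ V: no change
surface: ligurlozir

cell VEL=em, POLE=du:
underlying: de-urlo-osa
1. 0 -> i / C _ C #: no change
2. f -> v, k -> g, p -> b, s -> z / V _ V: fires at position(s) 8: deurlooza
surface: deurlooza


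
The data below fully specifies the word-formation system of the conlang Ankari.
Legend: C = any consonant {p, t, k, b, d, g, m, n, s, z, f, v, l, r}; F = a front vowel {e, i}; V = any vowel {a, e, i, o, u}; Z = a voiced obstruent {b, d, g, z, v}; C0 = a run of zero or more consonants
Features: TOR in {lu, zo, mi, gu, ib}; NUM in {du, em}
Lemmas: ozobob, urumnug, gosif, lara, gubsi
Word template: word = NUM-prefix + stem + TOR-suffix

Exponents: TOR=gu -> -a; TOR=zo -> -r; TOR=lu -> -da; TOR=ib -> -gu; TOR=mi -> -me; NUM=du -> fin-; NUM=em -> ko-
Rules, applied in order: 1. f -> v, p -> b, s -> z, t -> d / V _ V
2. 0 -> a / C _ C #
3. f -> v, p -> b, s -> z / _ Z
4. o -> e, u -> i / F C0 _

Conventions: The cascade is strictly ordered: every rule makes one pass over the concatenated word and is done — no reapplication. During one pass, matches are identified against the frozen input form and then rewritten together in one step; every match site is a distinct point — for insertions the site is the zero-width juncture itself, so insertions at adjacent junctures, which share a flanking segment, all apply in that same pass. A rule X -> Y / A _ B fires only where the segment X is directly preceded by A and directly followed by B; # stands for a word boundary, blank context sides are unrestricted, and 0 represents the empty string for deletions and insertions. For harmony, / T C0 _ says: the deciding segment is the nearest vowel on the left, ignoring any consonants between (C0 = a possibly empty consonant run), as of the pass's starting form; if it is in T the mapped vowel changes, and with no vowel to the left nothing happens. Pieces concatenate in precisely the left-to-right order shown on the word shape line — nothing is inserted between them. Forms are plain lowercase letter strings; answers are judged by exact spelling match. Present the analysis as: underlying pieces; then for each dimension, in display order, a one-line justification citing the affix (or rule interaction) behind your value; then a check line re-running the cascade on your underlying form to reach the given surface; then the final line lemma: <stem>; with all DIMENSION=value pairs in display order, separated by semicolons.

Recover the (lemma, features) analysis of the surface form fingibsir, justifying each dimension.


underlying: fin-gubsi-r
TOR=zo - signalled by the affix -r
NUM=du - signalled by the affix fin-
check: fingubsir -> fingubsir -> fingubsir -> fingubsir -> fingibsir
lemma: gubsi; TOR=zo; NUM=du


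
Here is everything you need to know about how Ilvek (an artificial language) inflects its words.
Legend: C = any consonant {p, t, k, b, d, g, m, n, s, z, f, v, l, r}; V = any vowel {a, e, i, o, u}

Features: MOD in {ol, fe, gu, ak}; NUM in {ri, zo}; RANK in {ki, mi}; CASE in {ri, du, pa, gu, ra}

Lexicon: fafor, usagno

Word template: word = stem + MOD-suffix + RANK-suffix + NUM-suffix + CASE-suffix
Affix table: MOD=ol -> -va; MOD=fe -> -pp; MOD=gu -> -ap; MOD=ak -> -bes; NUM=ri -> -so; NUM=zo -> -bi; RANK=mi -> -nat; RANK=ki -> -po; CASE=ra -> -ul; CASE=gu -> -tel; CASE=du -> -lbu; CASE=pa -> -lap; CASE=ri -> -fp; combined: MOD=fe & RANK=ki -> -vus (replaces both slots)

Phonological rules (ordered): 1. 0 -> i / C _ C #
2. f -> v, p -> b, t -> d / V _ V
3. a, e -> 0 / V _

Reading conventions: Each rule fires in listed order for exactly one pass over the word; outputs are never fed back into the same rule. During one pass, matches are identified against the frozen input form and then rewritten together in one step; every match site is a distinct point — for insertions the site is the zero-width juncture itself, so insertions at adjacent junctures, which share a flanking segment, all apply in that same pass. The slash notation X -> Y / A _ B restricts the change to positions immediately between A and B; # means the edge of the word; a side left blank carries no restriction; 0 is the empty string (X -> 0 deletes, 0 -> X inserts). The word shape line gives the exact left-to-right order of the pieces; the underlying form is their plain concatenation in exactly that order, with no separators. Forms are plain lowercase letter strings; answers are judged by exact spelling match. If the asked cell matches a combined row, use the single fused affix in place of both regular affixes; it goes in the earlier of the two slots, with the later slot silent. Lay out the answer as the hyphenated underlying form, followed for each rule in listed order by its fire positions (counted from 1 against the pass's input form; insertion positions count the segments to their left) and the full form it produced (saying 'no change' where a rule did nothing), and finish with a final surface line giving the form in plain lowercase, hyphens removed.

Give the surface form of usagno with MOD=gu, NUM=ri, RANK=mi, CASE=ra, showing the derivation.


underlying: usagno-ap-nat-so-ul
1. 0 -> i / C _ C #: no change
2. f -> v, p -> b, t -> d / V _ V: no change
3. a, e -> 0 / V _: fires at position(s) 7: usagnopnatsoul
surface: usagnopnatsoul


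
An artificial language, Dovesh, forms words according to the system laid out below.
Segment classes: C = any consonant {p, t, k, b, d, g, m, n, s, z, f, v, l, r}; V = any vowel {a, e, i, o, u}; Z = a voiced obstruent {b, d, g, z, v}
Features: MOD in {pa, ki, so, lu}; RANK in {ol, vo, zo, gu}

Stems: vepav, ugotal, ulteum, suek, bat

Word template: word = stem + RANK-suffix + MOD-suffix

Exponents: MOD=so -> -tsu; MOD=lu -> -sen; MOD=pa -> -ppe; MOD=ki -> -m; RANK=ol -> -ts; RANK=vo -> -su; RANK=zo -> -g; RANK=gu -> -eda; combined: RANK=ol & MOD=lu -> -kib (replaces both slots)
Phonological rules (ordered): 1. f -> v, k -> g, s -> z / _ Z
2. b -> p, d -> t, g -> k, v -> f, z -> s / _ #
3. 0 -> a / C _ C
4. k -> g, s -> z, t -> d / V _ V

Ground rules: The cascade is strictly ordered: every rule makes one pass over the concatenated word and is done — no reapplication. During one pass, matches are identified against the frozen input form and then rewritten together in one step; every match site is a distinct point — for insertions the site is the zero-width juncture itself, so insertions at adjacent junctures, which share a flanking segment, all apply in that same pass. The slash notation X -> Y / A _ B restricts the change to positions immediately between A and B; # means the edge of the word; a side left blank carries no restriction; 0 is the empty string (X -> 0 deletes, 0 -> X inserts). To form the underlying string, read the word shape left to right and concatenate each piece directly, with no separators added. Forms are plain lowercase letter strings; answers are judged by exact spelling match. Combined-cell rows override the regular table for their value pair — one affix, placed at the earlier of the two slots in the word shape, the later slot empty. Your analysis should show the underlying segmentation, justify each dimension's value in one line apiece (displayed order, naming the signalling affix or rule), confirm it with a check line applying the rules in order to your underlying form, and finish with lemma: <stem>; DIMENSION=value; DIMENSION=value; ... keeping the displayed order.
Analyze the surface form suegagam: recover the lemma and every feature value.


underlying: suek-g-m
MOD=ki - signalled by the affix -m
RANK=zo - signalled by the affix -g
check: suekgm -> sueggm -> sueggm -> suegagam -> suegagam
lemma: suek; MOD=ki; RANK=zo


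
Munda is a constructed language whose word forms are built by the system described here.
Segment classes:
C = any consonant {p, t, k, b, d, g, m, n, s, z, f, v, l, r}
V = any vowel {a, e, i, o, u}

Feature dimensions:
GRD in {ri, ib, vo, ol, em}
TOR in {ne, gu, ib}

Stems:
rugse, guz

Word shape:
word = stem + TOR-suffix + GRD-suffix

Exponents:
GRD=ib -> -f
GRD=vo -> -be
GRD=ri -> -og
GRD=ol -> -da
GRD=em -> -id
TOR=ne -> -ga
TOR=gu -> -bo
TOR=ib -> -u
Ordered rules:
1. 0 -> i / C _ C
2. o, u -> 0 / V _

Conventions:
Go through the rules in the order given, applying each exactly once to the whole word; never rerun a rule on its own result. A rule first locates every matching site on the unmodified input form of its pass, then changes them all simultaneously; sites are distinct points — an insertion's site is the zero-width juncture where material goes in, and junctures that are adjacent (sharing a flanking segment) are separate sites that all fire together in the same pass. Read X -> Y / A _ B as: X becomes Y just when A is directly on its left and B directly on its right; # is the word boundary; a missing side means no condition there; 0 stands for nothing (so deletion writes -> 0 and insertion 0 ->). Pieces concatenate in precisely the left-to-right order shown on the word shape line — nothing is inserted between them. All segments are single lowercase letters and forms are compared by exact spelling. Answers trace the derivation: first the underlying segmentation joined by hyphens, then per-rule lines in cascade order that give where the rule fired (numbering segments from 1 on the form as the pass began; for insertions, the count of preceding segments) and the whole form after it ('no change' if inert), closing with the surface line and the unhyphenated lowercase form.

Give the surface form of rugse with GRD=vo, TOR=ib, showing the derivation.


underlying: rugse-u-be
1. 0 -> i / C _ C: inserts after position(s) 3: rugiseube
2. o, u -> 0 / V _: fires at position(s) 7: rugisebe
surface: rugisebe


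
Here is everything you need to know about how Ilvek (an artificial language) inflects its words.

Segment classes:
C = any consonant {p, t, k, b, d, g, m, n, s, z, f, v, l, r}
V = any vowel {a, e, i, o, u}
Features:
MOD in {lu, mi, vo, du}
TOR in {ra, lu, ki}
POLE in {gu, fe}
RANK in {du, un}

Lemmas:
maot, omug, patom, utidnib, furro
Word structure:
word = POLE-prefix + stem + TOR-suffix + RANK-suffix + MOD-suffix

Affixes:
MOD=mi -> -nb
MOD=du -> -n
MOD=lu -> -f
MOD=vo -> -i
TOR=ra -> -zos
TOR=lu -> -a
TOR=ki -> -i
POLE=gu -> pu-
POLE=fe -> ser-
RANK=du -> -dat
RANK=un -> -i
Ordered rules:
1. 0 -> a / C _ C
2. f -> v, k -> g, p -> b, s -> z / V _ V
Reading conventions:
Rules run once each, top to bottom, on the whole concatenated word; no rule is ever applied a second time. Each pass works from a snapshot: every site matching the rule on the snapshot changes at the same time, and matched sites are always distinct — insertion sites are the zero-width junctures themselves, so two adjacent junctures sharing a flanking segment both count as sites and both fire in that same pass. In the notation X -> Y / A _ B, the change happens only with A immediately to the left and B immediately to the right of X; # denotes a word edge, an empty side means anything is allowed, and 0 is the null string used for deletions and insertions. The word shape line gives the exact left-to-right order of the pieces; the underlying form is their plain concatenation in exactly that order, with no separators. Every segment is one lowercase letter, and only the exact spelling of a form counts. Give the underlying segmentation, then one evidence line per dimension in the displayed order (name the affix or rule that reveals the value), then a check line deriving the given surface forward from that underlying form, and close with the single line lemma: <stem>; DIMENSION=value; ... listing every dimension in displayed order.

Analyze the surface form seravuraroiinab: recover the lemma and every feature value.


underlying: ser-furro-i-i-nb
MOD=mi - signalled by the affix -nb
TOR=ki - signalled by the affix -i
POLE=fe - signalled by the affix ser-
RANK=un - signalled by the affix -i
check: serfurroiinb -> serafuraroiinab -> seravuraroiinab
lemma: furro; MOD=mi; TOR=ki; POLE=fe; RANK=un


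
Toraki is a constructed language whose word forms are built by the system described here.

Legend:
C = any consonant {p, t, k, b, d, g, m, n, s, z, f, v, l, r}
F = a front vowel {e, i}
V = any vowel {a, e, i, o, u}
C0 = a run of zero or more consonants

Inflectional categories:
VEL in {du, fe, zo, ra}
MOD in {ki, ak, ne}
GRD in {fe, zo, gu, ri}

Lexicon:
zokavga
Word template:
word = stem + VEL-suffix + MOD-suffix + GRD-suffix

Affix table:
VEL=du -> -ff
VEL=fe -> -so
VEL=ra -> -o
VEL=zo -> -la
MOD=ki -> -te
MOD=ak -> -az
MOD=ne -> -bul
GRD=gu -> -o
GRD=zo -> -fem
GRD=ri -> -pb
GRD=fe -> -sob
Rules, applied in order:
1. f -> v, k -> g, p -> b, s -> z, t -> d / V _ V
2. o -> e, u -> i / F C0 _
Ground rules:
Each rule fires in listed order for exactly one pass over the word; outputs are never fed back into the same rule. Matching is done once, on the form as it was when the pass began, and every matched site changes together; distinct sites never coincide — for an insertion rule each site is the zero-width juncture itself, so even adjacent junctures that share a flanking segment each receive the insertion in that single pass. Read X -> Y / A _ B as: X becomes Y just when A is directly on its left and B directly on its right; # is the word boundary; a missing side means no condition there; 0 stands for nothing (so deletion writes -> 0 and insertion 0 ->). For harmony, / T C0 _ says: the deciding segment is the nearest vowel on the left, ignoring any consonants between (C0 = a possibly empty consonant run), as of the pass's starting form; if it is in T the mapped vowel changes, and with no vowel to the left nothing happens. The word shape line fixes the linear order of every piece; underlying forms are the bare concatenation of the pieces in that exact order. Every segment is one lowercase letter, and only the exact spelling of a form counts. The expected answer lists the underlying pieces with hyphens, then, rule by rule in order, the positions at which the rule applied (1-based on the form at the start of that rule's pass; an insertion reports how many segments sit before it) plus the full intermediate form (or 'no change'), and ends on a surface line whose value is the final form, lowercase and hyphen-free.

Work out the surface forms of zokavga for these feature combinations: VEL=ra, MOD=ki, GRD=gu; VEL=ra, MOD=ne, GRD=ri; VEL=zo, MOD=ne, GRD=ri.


cell VEL=ra, MOD=ki, GRD=gu:
underlying: zokavga-o-te-o
1. f -> v, k -> g, p -> b, s -> z, t -> d / V _ V: fires at position(s) 3, 9: zogavgaodeo
2. o -> e, u -> i / F C0 _: fires at position(s) 11: zogavgaodee
surface: zogavgaodee

cell VEL=ra, MOD=ne, GRD=ri:
underlying: zokavga-o-bul-pb
1. f -> v, k -> g, p -> b, s -> z, t -> d / V _ V: fires at position(s) 3: zogavgaobulpb
2. o -> e, u -> i / F C0 _: no change
surface: zogavgaobulpb

cell VEL=zo, MOD=ne, GRD=ri:
underlying: zokavga-la-bul-pb
1. f -> v, k -> g, p -> b, s -> z, t -> d / V _ V: fires at position(s) 3: zogavgalabulpb
2. o -> e, u -> i / F C0 _: no change
surface: zogavgalabulpb


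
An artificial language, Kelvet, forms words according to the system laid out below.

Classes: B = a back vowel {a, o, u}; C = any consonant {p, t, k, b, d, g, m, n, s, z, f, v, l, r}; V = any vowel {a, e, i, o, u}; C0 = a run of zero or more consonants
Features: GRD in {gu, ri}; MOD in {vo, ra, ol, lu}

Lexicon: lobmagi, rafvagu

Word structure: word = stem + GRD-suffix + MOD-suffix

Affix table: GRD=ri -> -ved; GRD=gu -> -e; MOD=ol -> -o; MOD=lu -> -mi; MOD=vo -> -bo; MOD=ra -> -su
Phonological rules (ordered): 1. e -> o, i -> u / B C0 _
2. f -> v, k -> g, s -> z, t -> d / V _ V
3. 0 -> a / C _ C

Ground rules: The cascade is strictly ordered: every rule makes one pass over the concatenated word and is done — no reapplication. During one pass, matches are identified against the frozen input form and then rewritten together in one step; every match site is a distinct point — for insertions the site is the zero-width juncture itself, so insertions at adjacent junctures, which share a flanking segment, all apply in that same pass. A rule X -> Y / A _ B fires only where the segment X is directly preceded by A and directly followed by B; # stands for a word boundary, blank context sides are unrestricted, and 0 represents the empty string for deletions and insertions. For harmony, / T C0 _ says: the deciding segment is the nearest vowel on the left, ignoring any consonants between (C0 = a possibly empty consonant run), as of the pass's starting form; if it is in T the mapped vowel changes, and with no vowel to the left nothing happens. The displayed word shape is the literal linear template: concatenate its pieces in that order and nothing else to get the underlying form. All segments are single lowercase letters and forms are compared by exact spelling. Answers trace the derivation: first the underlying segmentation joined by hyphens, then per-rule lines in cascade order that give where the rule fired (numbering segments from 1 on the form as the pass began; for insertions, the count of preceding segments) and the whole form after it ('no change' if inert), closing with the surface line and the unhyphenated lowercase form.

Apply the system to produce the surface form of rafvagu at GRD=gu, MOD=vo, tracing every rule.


underlying: rafvagu-e-bo
1. e -> o, i -> u / B C0 _: fires at position(s) 8: rafvaguobo
2. f -> v, k -> g, s -> z, t -> d / V _ V: no change
3. 0 -> a / C _ C: inserts after position(s) 3: rafavaguobo
surface: rafavaguobo


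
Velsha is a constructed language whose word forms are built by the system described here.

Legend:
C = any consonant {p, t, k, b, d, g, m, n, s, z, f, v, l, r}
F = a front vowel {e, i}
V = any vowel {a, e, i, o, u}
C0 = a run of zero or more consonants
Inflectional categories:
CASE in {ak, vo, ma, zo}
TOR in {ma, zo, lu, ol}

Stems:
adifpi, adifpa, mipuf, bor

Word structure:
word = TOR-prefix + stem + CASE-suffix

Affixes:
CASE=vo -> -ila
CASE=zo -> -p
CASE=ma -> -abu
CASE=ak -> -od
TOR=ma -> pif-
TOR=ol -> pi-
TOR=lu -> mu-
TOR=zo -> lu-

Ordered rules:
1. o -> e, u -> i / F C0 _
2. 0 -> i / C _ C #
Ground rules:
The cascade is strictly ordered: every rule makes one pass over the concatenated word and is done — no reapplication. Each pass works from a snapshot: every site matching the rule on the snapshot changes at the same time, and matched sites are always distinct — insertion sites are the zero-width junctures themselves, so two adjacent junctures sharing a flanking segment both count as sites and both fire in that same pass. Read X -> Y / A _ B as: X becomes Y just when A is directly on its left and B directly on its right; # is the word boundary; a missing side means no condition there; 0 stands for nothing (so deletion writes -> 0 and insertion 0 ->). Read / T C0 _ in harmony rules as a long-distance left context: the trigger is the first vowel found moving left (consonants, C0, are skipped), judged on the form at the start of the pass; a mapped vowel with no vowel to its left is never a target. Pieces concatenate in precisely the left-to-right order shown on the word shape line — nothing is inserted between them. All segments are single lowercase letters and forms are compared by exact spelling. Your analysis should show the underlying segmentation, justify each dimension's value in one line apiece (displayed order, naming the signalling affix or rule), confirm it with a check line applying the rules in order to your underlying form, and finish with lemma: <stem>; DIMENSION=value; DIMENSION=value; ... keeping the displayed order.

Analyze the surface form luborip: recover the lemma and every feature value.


underlying: lu-bor-p
CASE=zo - signalled by the affix -p
TOR=zo - signalled by the affix lu-
check: luborp -> luborp -> luborip
lemma: bor; CASE=zo; TOR=zo


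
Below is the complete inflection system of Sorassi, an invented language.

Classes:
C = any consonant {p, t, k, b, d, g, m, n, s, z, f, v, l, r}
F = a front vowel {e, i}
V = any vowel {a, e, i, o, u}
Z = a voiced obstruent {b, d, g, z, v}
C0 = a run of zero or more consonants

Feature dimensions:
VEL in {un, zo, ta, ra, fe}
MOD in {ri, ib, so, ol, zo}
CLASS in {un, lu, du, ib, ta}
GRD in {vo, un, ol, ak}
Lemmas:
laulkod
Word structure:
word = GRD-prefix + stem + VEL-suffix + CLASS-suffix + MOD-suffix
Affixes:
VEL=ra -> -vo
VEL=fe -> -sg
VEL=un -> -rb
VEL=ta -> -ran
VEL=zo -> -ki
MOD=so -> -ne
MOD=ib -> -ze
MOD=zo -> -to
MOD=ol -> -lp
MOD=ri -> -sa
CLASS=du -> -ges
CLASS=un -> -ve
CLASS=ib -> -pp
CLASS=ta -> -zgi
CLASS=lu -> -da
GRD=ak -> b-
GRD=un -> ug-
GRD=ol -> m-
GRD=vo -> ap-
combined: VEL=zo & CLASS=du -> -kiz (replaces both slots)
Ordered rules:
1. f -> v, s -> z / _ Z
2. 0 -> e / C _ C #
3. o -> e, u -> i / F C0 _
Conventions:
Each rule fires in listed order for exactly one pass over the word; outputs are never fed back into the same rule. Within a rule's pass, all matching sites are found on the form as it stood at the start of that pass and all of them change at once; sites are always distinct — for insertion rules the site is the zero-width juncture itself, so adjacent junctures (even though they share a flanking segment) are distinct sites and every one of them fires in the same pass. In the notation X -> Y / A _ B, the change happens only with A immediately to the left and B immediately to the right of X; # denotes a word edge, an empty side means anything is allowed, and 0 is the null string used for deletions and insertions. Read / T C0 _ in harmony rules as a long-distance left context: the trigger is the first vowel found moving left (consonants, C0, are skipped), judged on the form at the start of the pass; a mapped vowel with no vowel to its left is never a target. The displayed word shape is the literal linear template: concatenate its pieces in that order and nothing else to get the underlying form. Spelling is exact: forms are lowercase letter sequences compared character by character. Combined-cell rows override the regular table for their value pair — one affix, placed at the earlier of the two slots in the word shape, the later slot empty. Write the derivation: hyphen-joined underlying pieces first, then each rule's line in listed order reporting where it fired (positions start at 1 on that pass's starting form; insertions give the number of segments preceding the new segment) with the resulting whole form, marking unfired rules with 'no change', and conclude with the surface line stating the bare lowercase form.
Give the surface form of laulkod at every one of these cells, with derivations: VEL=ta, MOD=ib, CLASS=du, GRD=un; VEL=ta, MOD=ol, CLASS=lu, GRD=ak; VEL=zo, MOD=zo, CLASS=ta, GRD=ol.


cell VEL=ta, MOD=ib, CLASS=du, GRD=un:
underlying: ug-laulkod-ran-ges-ze
1. f -> v, s -> z / _ Z: fires at position(s) 15: uglaulkodrangezze
2. 0 -> e / C _ C #: no change
3. o -> e, u -> i / F C0 _: no change
surface: uglaulkodrangezze

cell VEL=ta, MOD=ol, CLASS=lu, GRD=ak:
underlying: b-laulkod-ran-da-lp
1. f -> v, s -> z / _ Z: no change
2. 0 -> e / C _ C #: inserts after position(s) 14: blaulkodrandalep
3. o -> e, u -> i / F C0 _: no change
surface: blaulkodrandalep

cell VEL=zo, MOD=zo, CLASS=ta, GRD=ol:
underlying: m-laulkod-ki-zgi-to
1. f -> v, s -> z / _ Z: no change
2. 0 -> e / C _ C #: no change
3. o -> e, u -> i / F C0 _: fires at position(s) 15: mlaulkodkizgite
surface: mlaulkodkizgite


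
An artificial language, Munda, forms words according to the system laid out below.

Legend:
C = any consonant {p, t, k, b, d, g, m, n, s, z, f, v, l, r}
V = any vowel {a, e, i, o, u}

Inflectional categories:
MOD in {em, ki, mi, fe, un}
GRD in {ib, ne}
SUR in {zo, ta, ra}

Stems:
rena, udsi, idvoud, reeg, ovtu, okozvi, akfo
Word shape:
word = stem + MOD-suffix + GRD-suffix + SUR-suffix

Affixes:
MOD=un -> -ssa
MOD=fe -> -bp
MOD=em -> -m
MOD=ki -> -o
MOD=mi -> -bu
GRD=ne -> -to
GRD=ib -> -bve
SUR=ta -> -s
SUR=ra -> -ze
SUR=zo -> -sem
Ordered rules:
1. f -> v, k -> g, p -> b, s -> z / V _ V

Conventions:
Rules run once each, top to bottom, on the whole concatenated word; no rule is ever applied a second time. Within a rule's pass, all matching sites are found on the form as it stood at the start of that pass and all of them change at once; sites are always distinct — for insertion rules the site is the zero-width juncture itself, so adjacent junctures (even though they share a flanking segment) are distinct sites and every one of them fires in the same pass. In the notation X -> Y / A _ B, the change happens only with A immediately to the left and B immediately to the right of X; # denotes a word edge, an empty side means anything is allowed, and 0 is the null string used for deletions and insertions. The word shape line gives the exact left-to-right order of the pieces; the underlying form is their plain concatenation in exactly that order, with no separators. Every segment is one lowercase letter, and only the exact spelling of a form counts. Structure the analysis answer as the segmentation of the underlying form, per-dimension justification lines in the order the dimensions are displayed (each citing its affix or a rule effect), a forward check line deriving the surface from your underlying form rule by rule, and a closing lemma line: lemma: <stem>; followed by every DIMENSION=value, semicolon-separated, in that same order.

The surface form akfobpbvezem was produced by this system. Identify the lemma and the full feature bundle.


underlying: akfo-bp-bve-sem
MOD=fe - signalled by the affix -bp
GRD=ib - signalled by the affix -bve
SUR=zo - signalled by the affix -sem
check: akfobpbvesem -> akfobpbvezem
lemma: akfo; MOD=fe; GRD=ib; SUR=zo


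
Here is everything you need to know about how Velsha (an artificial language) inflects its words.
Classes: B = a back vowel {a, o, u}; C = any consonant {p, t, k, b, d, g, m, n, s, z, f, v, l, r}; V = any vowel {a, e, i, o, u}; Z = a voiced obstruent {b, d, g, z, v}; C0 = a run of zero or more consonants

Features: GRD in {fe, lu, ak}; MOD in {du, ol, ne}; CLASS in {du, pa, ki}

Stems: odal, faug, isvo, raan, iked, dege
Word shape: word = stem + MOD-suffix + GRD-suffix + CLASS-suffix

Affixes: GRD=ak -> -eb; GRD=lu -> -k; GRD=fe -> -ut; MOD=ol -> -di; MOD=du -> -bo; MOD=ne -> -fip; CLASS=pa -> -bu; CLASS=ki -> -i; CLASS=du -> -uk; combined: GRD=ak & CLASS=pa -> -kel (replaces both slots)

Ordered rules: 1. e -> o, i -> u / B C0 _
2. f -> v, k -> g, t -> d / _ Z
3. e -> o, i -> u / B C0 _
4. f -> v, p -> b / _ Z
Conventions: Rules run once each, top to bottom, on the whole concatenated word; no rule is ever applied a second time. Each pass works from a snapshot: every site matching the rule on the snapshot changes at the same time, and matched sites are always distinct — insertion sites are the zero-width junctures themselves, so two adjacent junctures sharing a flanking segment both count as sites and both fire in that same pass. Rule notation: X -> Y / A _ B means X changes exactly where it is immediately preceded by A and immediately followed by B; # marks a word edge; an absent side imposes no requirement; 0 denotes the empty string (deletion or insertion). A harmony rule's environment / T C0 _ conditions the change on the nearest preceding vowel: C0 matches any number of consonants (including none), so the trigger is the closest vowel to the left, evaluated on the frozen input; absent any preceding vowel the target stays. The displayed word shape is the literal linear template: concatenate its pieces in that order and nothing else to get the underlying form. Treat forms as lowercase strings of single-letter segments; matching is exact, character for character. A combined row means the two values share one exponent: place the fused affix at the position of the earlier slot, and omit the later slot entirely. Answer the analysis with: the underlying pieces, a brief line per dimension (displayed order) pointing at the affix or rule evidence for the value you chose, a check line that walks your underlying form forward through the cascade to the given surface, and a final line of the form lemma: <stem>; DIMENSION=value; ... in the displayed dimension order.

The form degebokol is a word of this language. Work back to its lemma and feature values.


underlying: dege-bo-kel
GRD=ak - signalled by the combined affix row
MOD=du - signalled by the affix -bo
CLASS=pa - signalled by the combined affix row
check: degebokel -> degebokol -> degebokol -> degebokol -> degebokol
lemma: dege; GRD=ak; MOD=du; CLASS=pa


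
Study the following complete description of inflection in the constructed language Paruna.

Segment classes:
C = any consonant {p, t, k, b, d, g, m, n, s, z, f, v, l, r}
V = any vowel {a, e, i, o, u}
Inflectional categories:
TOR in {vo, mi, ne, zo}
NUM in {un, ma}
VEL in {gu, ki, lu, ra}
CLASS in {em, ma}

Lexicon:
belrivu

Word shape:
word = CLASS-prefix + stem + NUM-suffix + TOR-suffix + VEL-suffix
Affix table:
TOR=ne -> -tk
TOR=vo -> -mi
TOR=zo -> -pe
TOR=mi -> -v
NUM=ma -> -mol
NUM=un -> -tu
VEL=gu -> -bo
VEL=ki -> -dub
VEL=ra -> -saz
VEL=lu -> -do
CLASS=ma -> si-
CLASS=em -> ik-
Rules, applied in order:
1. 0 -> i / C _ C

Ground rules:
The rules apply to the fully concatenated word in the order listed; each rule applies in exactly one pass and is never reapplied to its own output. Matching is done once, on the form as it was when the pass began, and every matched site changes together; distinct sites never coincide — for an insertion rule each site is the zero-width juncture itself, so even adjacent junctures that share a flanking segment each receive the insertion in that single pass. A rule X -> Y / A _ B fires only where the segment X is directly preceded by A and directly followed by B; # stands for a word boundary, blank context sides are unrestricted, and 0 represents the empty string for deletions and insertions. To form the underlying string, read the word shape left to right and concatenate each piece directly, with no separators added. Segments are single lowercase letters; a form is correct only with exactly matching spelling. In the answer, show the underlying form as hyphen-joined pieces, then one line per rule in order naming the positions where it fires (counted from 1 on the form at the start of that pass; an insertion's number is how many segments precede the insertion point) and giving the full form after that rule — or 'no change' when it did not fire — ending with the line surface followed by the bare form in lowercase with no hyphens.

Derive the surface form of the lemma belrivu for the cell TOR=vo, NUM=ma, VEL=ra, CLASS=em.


underlying: ik-belrivu-mol-mi-saz
1. 0 -> i / C _ C: inserts after position(s) 2, 5, 12: ikibelirivumolimisaz
surface: ikibelirivumolimisaz


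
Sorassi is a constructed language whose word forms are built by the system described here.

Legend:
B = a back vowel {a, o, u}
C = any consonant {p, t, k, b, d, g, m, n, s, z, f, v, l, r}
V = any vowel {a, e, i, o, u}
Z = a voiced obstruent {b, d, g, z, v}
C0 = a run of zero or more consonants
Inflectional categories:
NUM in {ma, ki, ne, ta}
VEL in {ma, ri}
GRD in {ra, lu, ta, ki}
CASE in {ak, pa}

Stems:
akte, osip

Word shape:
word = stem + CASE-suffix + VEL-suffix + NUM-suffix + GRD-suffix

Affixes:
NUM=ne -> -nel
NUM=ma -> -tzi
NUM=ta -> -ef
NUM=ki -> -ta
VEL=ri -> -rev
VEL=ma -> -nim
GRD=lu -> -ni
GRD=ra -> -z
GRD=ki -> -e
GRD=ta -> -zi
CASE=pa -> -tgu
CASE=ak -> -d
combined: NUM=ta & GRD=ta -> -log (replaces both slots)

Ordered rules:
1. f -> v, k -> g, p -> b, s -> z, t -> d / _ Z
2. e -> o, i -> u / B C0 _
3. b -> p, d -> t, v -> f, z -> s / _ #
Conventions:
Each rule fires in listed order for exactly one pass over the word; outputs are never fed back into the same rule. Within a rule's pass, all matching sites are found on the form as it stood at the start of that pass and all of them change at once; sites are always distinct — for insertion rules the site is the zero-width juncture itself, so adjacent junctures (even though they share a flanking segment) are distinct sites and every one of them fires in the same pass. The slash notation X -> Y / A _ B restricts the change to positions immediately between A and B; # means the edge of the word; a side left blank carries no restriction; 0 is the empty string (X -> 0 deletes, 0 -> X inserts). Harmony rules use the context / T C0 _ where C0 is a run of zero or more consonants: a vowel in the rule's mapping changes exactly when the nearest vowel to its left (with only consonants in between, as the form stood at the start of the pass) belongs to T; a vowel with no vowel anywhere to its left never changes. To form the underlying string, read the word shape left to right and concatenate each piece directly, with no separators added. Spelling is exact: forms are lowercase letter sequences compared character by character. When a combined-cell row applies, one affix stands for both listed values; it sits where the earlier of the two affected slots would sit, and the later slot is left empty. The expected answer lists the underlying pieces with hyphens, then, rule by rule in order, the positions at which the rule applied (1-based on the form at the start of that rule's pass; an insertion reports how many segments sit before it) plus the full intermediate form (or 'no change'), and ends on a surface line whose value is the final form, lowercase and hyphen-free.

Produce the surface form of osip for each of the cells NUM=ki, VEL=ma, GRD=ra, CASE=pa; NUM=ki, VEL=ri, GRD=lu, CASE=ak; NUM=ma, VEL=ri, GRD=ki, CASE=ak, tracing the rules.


cell NUM=ki, VEL=ma, GRD=ra, CASE=pa:
underlying: osip-tgu-nim-ta-z
1. f -> v, k -> g, p -> b, s -> z, t -> d / _ Z: fires at position(s) 5: osipdgunimtaz
2. e -> o, i -> u / B C0 _: fires at position(s) 3, 9: osupdgunumtaz
3. b -> p, d -> t, v -> f, z -> s / _ #: fires at position(s) 13: osupdgunumtas
surface: osupdgunumtas

cell NUM=ki, VEL=ri, GRD=lu, CASE=ak:
underlying: osip-d-rev-ta-ni
1. f -> v, k -> g, p -> b, s -> z, t -> d / _ Z: fires at position(s) 4: osibdrevtani
2. e -> o, i -> u / B C0 _: fires at position(s) 3, 12: osubdrevtanu
3. b -> p, d -> t, v -> f, z -> s / _ #: no change
surface: osubdrevtanu

cell NUM=ma, VEL=ri, GRD=ki, CASE=ak:
underlying: osip-d-rev-tzi-e
1. f -> v, k -> g, p -> b, s -> z, t -> d / _ Z: fires at position(s) 4, 9: osibdrevdzie
2. e -> o, i -> u / B C0 _: fires at position(s) 3: osubdrevdzie
3. b -> p, d -> t, v -> f, z -> s / _ #: no change
surface: osubdrevdzie


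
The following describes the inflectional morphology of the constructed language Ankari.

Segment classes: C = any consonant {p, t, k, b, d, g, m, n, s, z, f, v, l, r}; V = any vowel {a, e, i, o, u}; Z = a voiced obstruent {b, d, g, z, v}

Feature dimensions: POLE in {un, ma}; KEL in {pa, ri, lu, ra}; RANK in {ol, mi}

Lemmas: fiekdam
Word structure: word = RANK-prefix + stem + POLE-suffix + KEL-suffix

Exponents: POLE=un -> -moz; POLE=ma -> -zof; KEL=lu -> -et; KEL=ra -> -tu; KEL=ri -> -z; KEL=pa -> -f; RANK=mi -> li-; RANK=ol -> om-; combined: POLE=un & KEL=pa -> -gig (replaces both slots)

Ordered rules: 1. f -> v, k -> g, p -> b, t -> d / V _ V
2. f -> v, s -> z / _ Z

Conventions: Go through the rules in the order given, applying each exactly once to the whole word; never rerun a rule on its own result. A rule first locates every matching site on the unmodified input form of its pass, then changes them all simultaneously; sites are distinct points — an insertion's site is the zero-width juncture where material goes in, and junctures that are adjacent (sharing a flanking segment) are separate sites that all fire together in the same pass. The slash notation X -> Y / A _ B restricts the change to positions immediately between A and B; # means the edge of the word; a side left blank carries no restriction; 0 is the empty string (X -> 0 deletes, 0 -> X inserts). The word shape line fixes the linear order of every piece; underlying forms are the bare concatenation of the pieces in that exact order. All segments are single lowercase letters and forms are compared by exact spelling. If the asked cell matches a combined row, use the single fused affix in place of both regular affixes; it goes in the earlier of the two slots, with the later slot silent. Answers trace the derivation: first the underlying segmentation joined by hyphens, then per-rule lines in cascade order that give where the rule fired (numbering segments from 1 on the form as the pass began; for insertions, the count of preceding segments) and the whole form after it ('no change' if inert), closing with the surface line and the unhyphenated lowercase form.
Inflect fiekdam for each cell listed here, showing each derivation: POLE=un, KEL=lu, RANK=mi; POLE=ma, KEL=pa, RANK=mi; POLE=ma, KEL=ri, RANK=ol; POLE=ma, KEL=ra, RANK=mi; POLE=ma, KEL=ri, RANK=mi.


cell POLE=un, KEL=lu, RANK=mi:
underlying: li-fiekdam-moz-et
1. f -> v, k -> g, p -> b, t -> d / V _ V: fires at position(s) 3: liviekdammozet
2. f -> v, s -> z / _ Z: no change
surface: liviekdammozet

cell POLE=ma, KEL=pa, RANK=mi:
underlying: li-fiekdam-zof-f
1. f -> v, k -> g, p -> b, t -> d / V _ V: fires at position(s) 3: liviekdamzoff
2. f -> v, s -> z / _ Z: no change
surface: liviekdamzoff

cell POLE=ma, KEL=ri, RANK=ol:
underlying: om-fiekdam-zof-z
1. f -> v, k -> g, p -> b, t -> d / V _ V: no change
2. f -> v, s -> z / _ Z: fires at position(s) 12: omfiekdamzovz
surface: omfiekdamzovz

cell POLE=ma, KEL=ra, RANK=mi:
underlying: li-fiekdam-zof-tu
1. f -> v, k -> g, p -> b, t -> d / V _ V: fires at position(s) 3: liviekdamzoftu
2. f -> v, s -> z / _ Z: no change
surface: liviekdamzoftu

cell POLE=ma, KEL=ri, RANK=mi:
underlying: li-fiekdam-zof-z
1. f -> v, k -> g, p -> b, t -> d / V _ V: fires at position(s) 3: liviekdamzofz
2. f -> v, s -> z / _ Z: fires at position(s) 12: liviekdamzovz
surface: liviekdamzovz
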